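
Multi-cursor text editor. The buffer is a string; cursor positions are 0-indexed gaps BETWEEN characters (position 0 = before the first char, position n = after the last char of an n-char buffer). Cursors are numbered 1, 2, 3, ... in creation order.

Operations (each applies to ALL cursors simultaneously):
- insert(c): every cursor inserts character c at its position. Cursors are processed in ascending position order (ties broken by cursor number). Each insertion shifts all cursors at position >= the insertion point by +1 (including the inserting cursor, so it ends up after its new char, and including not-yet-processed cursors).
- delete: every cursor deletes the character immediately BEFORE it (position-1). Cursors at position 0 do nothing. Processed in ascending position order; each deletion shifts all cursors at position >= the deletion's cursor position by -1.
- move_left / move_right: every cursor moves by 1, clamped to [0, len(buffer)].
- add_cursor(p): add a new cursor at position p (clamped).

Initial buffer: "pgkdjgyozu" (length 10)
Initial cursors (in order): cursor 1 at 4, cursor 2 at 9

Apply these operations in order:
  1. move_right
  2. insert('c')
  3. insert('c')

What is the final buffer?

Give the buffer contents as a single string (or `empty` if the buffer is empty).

After op 1 (move_right): buffer="pgkdjgyozu" (len 10), cursors c1@5 c2@10, authorship ..........
After op 2 (insert('c')): buffer="pgkdjcgyozuc" (len 12), cursors c1@6 c2@12, authorship .....1.....2
After op 3 (insert('c')): buffer="pgkdjccgyozucc" (len 14), cursors c1@7 c2@14, authorship .....11.....22

Answer: pgkdjccgyozucc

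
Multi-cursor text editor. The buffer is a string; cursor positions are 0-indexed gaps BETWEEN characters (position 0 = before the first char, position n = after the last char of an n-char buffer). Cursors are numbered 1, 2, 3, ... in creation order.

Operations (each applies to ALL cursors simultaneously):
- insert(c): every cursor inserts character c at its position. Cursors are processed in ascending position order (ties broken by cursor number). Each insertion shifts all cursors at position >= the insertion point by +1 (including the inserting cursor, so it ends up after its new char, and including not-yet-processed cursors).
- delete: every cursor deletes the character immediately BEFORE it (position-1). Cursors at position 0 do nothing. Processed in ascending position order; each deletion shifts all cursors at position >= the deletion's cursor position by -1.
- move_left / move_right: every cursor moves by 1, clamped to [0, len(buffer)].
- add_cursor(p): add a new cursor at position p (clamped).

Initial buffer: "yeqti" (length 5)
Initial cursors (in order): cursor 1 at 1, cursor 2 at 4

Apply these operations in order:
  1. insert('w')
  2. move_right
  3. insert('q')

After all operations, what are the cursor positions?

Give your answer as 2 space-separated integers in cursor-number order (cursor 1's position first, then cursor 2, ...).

Answer: 4 9

Derivation:
After op 1 (insert('w')): buffer="yweqtwi" (len 7), cursors c1@2 c2@6, authorship .1...2.
After op 2 (move_right): buffer="yweqtwi" (len 7), cursors c1@3 c2@7, authorship .1...2.
After op 3 (insert('q')): buffer="yweqqtwiq" (len 9), cursors c1@4 c2@9, authorship .1.1..2.2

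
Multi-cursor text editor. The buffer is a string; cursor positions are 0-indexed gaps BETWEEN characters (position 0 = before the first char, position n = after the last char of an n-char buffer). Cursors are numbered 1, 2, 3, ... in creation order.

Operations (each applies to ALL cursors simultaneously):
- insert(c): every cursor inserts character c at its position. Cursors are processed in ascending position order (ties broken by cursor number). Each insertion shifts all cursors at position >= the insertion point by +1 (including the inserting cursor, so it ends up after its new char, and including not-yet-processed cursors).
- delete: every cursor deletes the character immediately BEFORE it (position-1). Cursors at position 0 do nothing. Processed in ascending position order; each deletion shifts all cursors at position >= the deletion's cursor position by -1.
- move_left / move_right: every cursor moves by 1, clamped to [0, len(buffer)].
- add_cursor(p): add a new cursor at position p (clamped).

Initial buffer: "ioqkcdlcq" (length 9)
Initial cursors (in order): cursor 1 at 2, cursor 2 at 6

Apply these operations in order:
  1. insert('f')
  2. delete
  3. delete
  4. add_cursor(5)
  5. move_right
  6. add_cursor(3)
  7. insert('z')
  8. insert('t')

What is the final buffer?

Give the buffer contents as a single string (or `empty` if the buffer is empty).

Answer: iqztkztclztcztq

Derivation:
After op 1 (insert('f')): buffer="iofqkcdflcq" (len 11), cursors c1@3 c2@8, authorship ..1....2...
After op 2 (delete): buffer="ioqkcdlcq" (len 9), cursors c1@2 c2@6, authorship .........
After op 3 (delete): buffer="iqkclcq" (len 7), cursors c1@1 c2@4, authorship .......
After op 4 (add_cursor(5)): buffer="iqkclcq" (len 7), cursors c1@1 c2@4 c3@5, authorship .......
After op 5 (move_right): buffer="iqkclcq" (len 7), cursors c1@2 c2@5 c3@6, authorship .......
After op 6 (add_cursor(3)): buffer="iqkclcq" (len 7), cursors c1@2 c4@3 c2@5 c3@6, authorship .......
After op 7 (insert('z')): buffer="iqzkzclzczq" (len 11), cursors c1@3 c4@5 c2@8 c3@10, authorship ..1.4..2.3.
After op 8 (insert('t')): buffer="iqztkztclztcztq" (len 15), cursors c1@4 c4@7 c2@11 c3@14, authorship ..11.44..22.33.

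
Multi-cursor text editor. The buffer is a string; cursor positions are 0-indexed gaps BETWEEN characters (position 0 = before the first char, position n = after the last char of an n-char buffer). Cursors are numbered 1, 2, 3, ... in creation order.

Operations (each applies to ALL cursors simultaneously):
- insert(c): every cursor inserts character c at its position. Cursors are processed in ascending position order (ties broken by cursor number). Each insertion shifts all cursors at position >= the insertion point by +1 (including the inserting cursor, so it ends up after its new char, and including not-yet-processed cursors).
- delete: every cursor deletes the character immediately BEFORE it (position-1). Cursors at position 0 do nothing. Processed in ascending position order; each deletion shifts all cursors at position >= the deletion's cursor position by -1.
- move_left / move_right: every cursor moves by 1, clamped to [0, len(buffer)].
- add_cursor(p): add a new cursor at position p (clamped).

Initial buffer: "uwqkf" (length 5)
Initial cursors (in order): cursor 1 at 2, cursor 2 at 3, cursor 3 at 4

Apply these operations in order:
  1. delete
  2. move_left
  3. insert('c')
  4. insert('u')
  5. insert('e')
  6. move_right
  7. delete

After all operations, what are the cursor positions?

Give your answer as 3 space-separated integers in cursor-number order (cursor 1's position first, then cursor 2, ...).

After op 1 (delete): buffer="uf" (len 2), cursors c1@1 c2@1 c3@1, authorship ..
After op 2 (move_left): buffer="uf" (len 2), cursors c1@0 c2@0 c3@0, authorship ..
After op 3 (insert('c')): buffer="cccuf" (len 5), cursors c1@3 c2@3 c3@3, authorship 123..
After op 4 (insert('u')): buffer="cccuuuuf" (len 8), cursors c1@6 c2@6 c3@6, authorship 123123..
After op 5 (insert('e')): buffer="cccuuueeeuf" (len 11), cursors c1@9 c2@9 c3@9, authorship 123123123..
After op 6 (move_right): buffer="cccuuueeeuf" (len 11), cursors c1@10 c2@10 c3@10, authorship 123123123..
After op 7 (delete): buffer="cccuuuef" (len 8), cursors c1@7 c2@7 c3@7, authorship 1231231.

Answer: 7 7 7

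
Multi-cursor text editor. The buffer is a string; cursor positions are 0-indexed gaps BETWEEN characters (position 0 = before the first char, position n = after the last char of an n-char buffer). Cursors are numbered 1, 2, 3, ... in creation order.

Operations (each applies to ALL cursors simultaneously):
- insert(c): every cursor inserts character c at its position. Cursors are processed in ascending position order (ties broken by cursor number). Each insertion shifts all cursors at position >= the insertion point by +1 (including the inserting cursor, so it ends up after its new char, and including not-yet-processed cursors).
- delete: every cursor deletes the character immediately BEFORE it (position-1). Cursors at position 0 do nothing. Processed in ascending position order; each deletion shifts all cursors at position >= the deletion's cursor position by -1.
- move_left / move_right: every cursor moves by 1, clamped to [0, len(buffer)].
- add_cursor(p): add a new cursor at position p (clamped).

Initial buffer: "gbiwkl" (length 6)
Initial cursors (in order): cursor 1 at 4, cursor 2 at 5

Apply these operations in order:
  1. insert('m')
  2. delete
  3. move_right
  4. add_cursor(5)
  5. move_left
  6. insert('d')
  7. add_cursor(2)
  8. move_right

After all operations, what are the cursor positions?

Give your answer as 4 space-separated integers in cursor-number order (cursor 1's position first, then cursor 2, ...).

Answer: 7 9 7 3

Derivation:
After op 1 (insert('m')): buffer="gbiwmkml" (len 8), cursors c1@5 c2@7, authorship ....1.2.
After op 2 (delete): buffer="gbiwkl" (len 6), cursors c1@4 c2@5, authorship ......
After op 3 (move_right): buffer="gbiwkl" (len 6), cursors c1@5 c2@6, authorship ......
After op 4 (add_cursor(5)): buffer="gbiwkl" (len 6), cursors c1@5 c3@5 c2@6, authorship ......
After op 5 (move_left): buffer="gbiwkl" (len 6), cursors c1@4 c3@4 c2@5, authorship ......
After op 6 (insert('d')): buffer="gbiwddkdl" (len 9), cursors c1@6 c3@6 c2@8, authorship ....13.2.
After op 7 (add_cursor(2)): buffer="gbiwddkdl" (len 9), cursors c4@2 c1@6 c3@6 c2@8, authorship ....13.2.
After op 8 (move_right): buffer="gbiwddkdl" (len 9), cursors c4@3 c1@7 c3@7 c2@9, authorship ....13.2.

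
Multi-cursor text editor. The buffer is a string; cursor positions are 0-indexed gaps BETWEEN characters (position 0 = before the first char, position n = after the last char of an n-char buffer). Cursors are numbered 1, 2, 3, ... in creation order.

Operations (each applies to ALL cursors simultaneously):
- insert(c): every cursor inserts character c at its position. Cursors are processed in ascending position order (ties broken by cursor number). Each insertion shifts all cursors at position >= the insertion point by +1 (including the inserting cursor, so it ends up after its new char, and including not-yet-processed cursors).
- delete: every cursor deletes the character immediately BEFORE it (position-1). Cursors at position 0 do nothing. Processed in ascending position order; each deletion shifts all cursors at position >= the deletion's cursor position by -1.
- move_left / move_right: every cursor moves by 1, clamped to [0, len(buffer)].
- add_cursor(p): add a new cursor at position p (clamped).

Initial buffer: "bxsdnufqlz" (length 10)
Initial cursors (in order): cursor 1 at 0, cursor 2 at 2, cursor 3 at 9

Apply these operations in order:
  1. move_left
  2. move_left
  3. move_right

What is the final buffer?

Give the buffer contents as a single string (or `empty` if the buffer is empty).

After op 1 (move_left): buffer="bxsdnufqlz" (len 10), cursors c1@0 c2@1 c3@8, authorship ..........
After op 2 (move_left): buffer="bxsdnufqlz" (len 10), cursors c1@0 c2@0 c3@7, authorship ..........
After op 3 (move_right): buffer="bxsdnufqlz" (len 10), cursors c1@1 c2@1 c3@8, authorship ..........

Answer: bxsdnufqlz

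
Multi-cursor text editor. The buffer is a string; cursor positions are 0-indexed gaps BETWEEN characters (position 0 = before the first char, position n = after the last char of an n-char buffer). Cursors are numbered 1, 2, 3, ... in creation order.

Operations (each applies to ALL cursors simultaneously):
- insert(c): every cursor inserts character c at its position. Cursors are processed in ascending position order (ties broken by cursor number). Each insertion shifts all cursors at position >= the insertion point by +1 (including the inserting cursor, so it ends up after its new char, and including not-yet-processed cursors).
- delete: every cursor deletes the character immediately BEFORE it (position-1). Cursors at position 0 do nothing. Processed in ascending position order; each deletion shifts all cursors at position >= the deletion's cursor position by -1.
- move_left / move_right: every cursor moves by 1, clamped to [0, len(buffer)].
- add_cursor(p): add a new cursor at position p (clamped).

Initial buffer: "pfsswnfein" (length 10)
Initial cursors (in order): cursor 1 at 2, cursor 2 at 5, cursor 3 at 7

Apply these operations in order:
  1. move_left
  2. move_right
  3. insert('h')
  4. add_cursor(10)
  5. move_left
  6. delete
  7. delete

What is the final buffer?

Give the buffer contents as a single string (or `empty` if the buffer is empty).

After op 1 (move_left): buffer="pfsswnfein" (len 10), cursors c1@1 c2@4 c3@6, authorship ..........
After op 2 (move_right): buffer="pfsswnfein" (len 10), cursors c1@2 c2@5 c3@7, authorship ..........
After op 3 (insert('h')): buffer="pfhsswhnfhein" (len 13), cursors c1@3 c2@7 c3@10, authorship ..1...2..3...
After op 4 (add_cursor(10)): buffer="pfhsswhnfhein" (len 13), cursors c1@3 c2@7 c3@10 c4@10, authorship ..1...2..3...
After op 5 (move_left): buffer="pfhsswhnfhein" (len 13), cursors c1@2 c2@6 c3@9 c4@9, authorship ..1...2..3...
After op 6 (delete): buffer="phsshhein" (len 9), cursors c1@1 c2@4 c3@5 c4@5, authorship .1..23...
After op 7 (delete): buffer="hhein" (len 5), cursors c1@0 c2@1 c3@1 c4@1, authorship 13...

Answer: hhein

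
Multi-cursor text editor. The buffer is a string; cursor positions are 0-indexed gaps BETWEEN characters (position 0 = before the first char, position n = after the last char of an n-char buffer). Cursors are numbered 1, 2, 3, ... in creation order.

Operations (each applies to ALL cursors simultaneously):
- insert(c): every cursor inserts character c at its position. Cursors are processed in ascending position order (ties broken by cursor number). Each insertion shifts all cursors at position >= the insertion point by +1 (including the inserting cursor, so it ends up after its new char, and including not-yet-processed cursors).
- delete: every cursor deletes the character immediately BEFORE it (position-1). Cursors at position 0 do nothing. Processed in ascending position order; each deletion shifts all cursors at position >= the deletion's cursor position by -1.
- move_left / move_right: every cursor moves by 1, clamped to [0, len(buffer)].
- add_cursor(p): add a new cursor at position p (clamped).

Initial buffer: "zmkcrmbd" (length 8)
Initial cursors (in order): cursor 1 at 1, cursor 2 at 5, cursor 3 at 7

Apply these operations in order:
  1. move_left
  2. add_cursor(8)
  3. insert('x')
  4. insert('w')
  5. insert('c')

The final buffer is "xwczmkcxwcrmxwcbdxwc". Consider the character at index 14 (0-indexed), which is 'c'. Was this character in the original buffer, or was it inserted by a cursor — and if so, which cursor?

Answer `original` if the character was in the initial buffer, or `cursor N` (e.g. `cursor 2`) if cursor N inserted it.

Answer: cursor 3

Derivation:
After op 1 (move_left): buffer="zmkcrmbd" (len 8), cursors c1@0 c2@4 c3@6, authorship ........
After op 2 (add_cursor(8)): buffer="zmkcrmbd" (len 8), cursors c1@0 c2@4 c3@6 c4@8, authorship ........
After op 3 (insert('x')): buffer="xzmkcxrmxbdx" (len 12), cursors c1@1 c2@6 c3@9 c4@12, authorship 1....2..3..4
After op 4 (insert('w')): buffer="xwzmkcxwrmxwbdxw" (len 16), cursors c1@2 c2@8 c3@12 c4@16, authorship 11....22..33..44
After op 5 (insert('c')): buffer="xwczmkcxwcrmxwcbdxwc" (len 20), cursors c1@3 c2@10 c3@15 c4@20, authorship 111....222..333..444
Authorship (.=original, N=cursor N): 1 1 1 . . . . 2 2 2 . . 3 3 3 . . 4 4 4
Index 14: author = 3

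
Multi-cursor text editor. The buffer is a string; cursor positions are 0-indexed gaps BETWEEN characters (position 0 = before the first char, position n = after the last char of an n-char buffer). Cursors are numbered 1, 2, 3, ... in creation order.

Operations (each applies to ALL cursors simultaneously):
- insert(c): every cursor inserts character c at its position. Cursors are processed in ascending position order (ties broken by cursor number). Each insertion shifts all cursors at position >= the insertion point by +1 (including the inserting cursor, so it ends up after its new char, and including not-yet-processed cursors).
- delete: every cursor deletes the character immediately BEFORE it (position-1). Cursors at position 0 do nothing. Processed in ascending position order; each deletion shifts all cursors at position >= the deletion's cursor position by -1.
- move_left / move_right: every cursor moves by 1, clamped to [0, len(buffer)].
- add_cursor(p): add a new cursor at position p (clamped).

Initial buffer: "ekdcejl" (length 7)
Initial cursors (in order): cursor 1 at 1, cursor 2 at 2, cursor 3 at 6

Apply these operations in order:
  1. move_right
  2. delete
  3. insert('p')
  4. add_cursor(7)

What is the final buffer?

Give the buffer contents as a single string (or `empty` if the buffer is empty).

After op 1 (move_right): buffer="ekdcejl" (len 7), cursors c1@2 c2@3 c3@7, authorship .......
After op 2 (delete): buffer="ecej" (len 4), cursors c1@1 c2@1 c3@4, authorship ....
After op 3 (insert('p')): buffer="eppcejp" (len 7), cursors c1@3 c2@3 c3@7, authorship .12...3
After op 4 (add_cursor(7)): buffer="eppcejp" (len 7), cursors c1@3 c2@3 c3@7 c4@7, authorship .12...3

Answer: eppcejp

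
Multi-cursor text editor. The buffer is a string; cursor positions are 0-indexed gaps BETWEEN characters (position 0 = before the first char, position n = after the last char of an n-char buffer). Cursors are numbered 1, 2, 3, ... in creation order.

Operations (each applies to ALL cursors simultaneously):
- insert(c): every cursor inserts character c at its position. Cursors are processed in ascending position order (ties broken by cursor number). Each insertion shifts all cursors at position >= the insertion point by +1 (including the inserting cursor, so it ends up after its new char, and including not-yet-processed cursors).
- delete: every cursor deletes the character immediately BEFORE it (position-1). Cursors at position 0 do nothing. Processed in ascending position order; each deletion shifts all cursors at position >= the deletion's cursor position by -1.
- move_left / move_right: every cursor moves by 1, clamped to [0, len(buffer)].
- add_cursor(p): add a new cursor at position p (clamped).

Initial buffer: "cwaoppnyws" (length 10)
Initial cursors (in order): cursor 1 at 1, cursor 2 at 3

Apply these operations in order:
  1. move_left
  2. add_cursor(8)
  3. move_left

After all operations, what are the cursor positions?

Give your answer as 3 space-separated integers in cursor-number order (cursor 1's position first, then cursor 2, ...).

Answer: 0 1 7

Derivation:
After op 1 (move_left): buffer="cwaoppnyws" (len 10), cursors c1@0 c2@2, authorship ..........
After op 2 (add_cursor(8)): buffer="cwaoppnyws" (len 10), cursors c1@0 c2@2 c3@8, authorship ..........
After op 3 (move_left): buffer="cwaoppnyws" (len 10), cursors c1@0 c2@1 c3@7, authorship ..........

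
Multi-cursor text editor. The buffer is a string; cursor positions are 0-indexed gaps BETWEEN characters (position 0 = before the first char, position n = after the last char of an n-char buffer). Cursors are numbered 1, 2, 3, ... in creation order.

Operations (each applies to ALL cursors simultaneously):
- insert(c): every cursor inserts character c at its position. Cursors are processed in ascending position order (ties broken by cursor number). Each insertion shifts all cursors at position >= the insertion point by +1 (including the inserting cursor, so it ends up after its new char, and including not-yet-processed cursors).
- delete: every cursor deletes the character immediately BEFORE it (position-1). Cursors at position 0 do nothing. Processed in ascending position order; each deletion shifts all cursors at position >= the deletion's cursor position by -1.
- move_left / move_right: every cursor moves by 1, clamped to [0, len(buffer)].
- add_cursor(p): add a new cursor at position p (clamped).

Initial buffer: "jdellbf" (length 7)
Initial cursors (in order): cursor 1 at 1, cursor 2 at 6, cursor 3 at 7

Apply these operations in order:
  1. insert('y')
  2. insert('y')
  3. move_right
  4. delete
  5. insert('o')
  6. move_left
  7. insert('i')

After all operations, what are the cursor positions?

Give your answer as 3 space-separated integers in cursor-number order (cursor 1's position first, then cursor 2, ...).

Answer: 4 12 15

Derivation:
After op 1 (insert('y')): buffer="jydellbyfy" (len 10), cursors c1@2 c2@8 c3@10, authorship .1.....2.3
After op 2 (insert('y')): buffer="jyydellbyyfyy" (len 13), cursors c1@3 c2@10 c3@13, authorship .11.....22.33
After op 3 (move_right): buffer="jyydellbyyfyy" (len 13), cursors c1@4 c2@11 c3@13, authorship .11.....22.33
After op 4 (delete): buffer="jyyellbyyy" (len 10), cursors c1@3 c2@9 c3@10, authorship .11....223
After op 5 (insert('o')): buffer="jyyoellbyyoyo" (len 13), cursors c1@4 c2@11 c3@13, authorship .111....22233
After op 6 (move_left): buffer="jyyoellbyyoyo" (len 13), cursors c1@3 c2@10 c3@12, authorship .111....22233
After op 7 (insert('i')): buffer="jyyioellbyyioyio" (len 16), cursors c1@4 c2@12 c3@15, authorship .1111....2222333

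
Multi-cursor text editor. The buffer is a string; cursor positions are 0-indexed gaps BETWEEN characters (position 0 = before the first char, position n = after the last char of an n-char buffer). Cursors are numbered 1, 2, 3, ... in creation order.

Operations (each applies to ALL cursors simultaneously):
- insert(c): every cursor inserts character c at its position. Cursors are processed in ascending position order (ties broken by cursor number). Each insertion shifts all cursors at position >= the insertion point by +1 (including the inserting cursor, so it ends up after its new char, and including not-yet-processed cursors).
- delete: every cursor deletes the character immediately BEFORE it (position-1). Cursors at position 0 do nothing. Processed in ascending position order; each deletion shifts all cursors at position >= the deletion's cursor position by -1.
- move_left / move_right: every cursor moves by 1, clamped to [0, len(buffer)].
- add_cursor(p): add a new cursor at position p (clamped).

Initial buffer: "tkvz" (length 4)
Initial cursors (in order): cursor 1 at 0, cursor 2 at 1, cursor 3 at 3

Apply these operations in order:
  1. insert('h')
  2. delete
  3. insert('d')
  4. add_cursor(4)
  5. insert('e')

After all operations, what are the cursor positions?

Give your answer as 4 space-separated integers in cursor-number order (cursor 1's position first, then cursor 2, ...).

Answer: 2 5 10 7

Derivation:
After op 1 (insert('h')): buffer="hthkvhz" (len 7), cursors c1@1 c2@3 c3@6, authorship 1.2..3.
After op 2 (delete): buffer="tkvz" (len 4), cursors c1@0 c2@1 c3@3, authorship ....
After op 3 (insert('d')): buffer="dtdkvdz" (len 7), cursors c1@1 c2@3 c3@6, authorship 1.2..3.
After op 4 (add_cursor(4)): buffer="dtdkvdz" (len 7), cursors c1@1 c2@3 c4@4 c3@6, authorship 1.2..3.
After op 5 (insert('e')): buffer="detdekevdez" (len 11), cursors c1@2 c2@5 c4@7 c3@10, authorship 11.22.4.33.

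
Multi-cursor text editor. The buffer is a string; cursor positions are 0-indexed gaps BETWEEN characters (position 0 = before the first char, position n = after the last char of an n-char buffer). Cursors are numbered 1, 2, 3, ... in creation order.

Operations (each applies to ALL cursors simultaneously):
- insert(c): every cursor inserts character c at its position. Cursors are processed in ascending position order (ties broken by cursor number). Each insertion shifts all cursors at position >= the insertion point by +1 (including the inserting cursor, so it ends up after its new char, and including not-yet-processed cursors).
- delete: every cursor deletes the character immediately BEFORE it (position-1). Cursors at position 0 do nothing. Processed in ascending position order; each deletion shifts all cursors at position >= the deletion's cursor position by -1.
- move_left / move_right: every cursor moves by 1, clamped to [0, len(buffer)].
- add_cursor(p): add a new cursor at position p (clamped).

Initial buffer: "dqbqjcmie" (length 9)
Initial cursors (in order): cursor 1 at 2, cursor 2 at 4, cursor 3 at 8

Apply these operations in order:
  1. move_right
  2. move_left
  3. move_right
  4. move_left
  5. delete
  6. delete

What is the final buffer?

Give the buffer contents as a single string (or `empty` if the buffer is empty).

After op 1 (move_right): buffer="dqbqjcmie" (len 9), cursors c1@3 c2@5 c3@9, authorship .........
After op 2 (move_left): buffer="dqbqjcmie" (len 9), cursors c1@2 c2@4 c3@8, authorship .........
After op 3 (move_right): buffer="dqbqjcmie" (len 9), cursors c1@3 c2@5 c3@9, authorship .........
After op 4 (move_left): buffer="dqbqjcmie" (len 9), cursors c1@2 c2@4 c3@8, authorship .........
After op 5 (delete): buffer="dbjcme" (len 6), cursors c1@1 c2@2 c3@5, authorship ......
After op 6 (delete): buffer="jce" (len 3), cursors c1@0 c2@0 c3@2, authorship ...

Answer: jce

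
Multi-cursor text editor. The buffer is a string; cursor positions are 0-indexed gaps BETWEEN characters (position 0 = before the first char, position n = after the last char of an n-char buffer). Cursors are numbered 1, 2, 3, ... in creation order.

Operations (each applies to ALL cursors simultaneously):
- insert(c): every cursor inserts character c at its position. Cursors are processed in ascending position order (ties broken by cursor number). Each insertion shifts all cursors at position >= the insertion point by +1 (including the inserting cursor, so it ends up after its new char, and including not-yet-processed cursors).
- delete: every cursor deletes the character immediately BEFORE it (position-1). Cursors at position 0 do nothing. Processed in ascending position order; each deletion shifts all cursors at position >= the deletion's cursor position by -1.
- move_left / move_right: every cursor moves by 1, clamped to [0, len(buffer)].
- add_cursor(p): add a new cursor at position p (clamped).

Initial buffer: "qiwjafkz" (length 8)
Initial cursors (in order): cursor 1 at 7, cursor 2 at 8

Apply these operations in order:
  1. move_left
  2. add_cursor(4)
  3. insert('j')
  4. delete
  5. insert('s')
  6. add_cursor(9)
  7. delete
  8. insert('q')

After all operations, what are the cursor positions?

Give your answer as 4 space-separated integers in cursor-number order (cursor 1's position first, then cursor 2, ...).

After op 1 (move_left): buffer="qiwjafkz" (len 8), cursors c1@6 c2@7, authorship ........
After op 2 (add_cursor(4)): buffer="qiwjafkz" (len 8), cursors c3@4 c1@6 c2@7, authorship ........
After op 3 (insert('j')): buffer="qiwjjafjkjz" (len 11), cursors c3@5 c1@8 c2@10, authorship ....3..1.2.
After op 4 (delete): buffer="qiwjafkz" (len 8), cursors c3@4 c1@6 c2@7, authorship ........
After op 5 (insert('s')): buffer="qiwjsafsksz" (len 11), cursors c3@5 c1@8 c2@10, authorship ....3..1.2.
After op 6 (add_cursor(9)): buffer="qiwjsafsksz" (len 11), cursors c3@5 c1@8 c4@9 c2@10, authorship ....3..1.2.
After op 7 (delete): buffer="qiwjafz" (len 7), cursors c3@4 c1@6 c2@6 c4@6, authorship .......
After op 8 (insert('q')): buffer="qiwjqafqqqz" (len 11), cursors c3@5 c1@10 c2@10 c4@10, authorship ....3..124.

Answer: 10 10 5 10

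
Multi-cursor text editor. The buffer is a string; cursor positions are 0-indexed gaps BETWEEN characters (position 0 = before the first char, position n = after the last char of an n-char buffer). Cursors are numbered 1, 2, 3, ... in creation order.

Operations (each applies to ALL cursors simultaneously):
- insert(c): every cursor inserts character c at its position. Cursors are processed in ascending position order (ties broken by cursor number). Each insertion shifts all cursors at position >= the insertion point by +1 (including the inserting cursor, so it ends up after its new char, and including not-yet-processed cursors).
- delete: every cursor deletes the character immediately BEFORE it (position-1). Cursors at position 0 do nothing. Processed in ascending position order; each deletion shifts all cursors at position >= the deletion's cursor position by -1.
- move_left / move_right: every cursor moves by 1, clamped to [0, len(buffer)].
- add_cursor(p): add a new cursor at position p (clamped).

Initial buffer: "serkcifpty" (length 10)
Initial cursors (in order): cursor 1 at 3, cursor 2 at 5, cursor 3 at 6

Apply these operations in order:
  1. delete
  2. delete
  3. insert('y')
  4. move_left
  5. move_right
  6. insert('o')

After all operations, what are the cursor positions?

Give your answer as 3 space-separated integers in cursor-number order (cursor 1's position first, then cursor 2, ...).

After op 1 (delete): buffer="sekfpty" (len 7), cursors c1@2 c2@3 c3@3, authorship .......
After op 2 (delete): buffer="fpty" (len 4), cursors c1@0 c2@0 c3@0, authorship ....
After op 3 (insert('y')): buffer="yyyfpty" (len 7), cursors c1@3 c2@3 c3@3, authorship 123....
After op 4 (move_left): buffer="yyyfpty" (len 7), cursors c1@2 c2@2 c3@2, authorship 123....
After op 5 (move_right): buffer="yyyfpty" (len 7), cursors c1@3 c2@3 c3@3, authorship 123....
After op 6 (insert('o')): buffer="yyyooofpty" (len 10), cursors c1@6 c2@6 c3@6, authorship 123123....

Answer: 6 6 6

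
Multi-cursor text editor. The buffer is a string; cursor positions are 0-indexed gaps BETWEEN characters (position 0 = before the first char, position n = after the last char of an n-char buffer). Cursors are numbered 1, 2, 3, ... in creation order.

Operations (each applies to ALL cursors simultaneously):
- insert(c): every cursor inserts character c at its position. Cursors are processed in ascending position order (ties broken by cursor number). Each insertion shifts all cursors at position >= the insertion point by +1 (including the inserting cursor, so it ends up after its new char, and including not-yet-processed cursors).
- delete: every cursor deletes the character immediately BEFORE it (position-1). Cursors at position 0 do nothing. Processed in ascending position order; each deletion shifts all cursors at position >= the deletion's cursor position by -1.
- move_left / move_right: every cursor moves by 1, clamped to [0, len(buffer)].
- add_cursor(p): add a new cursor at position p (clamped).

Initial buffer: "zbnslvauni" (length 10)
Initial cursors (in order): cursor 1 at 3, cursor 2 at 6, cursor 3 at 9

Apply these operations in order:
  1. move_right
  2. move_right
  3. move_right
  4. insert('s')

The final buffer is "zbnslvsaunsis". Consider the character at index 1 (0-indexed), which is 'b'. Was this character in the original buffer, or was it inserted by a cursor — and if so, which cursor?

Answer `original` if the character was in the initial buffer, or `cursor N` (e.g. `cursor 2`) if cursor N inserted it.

Answer: original

Derivation:
After op 1 (move_right): buffer="zbnslvauni" (len 10), cursors c1@4 c2@7 c3@10, authorship ..........
After op 2 (move_right): buffer="zbnslvauni" (len 10), cursors c1@5 c2@8 c3@10, authorship ..........
After op 3 (move_right): buffer="zbnslvauni" (len 10), cursors c1@6 c2@9 c3@10, authorship ..........
After op 4 (insert('s')): buffer="zbnslvsaunsis" (len 13), cursors c1@7 c2@11 c3@13, authorship ......1...2.3
Authorship (.=original, N=cursor N): . . . . . . 1 . . . 2 . 3
Index 1: author = original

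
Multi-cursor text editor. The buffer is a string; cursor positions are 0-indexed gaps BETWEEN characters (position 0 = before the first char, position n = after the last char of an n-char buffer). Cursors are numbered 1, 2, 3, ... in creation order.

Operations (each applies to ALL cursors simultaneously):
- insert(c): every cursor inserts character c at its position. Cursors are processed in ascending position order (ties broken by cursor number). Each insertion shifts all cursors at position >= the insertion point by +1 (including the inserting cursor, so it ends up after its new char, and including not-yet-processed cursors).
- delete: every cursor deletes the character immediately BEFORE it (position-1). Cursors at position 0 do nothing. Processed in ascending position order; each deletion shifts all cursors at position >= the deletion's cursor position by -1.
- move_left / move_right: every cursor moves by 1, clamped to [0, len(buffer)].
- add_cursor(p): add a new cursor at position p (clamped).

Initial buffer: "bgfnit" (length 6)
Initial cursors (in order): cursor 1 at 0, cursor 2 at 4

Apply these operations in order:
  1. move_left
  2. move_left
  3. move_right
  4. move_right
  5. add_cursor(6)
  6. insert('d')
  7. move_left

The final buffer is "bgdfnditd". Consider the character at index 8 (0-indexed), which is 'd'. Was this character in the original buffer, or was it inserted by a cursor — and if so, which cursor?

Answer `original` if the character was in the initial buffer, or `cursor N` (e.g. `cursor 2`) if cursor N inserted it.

Answer: cursor 3

Derivation:
After op 1 (move_left): buffer="bgfnit" (len 6), cursors c1@0 c2@3, authorship ......
After op 2 (move_left): buffer="bgfnit" (len 6), cursors c1@0 c2@2, authorship ......
After op 3 (move_right): buffer="bgfnit" (len 6), cursors c1@1 c2@3, authorship ......
After op 4 (move_right): buffer="bgfnit" (len 6), cursors c1@2 c2@4, authorship ......
After op 5 (add_cursor(6)): buffer="bgfnit" (len 6), cursors c1@2 c2@4 c3@6, authorship ......
After op 6 (insert('d')): buffer="bgdfnditd" (len 9), cursors c1@3 c2@6 c3@9, authorship ..1..2..3
After op 7 (move_left): buffer="bgdfnditd" (len 9), cursors c1@2 c2@5 c3@8, authorship ..1..2..3
Authorship (.=original, N=cursor N): . . 1 . . 2 . . 3
Index 8: author = 3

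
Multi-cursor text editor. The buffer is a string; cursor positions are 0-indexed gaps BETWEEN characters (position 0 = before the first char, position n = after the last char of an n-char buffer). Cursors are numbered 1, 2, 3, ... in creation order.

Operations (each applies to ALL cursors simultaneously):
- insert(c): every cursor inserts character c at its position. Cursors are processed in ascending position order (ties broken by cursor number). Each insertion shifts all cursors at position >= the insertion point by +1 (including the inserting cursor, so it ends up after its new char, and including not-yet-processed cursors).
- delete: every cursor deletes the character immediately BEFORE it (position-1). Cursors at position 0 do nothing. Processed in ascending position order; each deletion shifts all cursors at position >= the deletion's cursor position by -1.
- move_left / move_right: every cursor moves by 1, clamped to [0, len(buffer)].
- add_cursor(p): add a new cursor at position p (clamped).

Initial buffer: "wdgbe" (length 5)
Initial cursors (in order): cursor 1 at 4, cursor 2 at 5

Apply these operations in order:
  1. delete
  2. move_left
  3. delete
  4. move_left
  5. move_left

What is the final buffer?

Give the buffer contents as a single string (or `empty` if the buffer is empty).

Answer: g

Derivation:
After op 1 (delete): buffer="wdg" (len 3), cursors c1@3 c2@3, authorship ...
After op 2 (move_left): buffer="wdg" (len 3), cursors c1@2 c2@2, authorship ...
After op 3 (delete): buffer="g" (len 1), cursors c1@0 c2@0, authorship .
After op 4 (move_left): buffer="g" (len 1), cursors c1@0 c2@0, authorship .
After op 5 (move_left): buffer="g" (len 1), cursors c1@0 c2@0, authorship .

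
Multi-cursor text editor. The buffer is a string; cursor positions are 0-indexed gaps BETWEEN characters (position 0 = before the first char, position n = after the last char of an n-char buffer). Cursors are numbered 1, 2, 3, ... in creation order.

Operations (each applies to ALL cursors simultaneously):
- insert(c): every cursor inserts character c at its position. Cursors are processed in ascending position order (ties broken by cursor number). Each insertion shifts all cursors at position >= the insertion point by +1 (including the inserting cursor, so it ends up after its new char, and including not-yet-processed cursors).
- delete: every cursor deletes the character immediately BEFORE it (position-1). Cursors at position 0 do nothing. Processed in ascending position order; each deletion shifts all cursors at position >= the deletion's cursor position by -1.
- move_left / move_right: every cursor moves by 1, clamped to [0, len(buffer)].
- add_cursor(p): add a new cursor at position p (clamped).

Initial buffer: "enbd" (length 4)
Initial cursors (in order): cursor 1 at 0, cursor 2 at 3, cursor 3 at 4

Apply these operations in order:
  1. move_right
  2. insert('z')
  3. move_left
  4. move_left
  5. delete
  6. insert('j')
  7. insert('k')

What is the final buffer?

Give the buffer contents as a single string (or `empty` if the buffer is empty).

Answer: jkeznjjkkzz

Derivation:
After op 1 (move_right): buffer="enbd" (len 4), cursors c1@1 c2@4 c3@4, authorship ....
After op 2 (insert('z')): buffer="eznbdzz" (len 7), cursors c1@2 c2@7 c3@7, authorship .1...23
After op 3 (move_left): buffer="eznbdzz" (len 7), cursors c1@1 c2@6 c3@6, authorship .1...23
After op 4 (move_left): buffer="eznbdzz" (len 7), cursors c1@0 c2@5 c3@5, authorship .1...23
After op 5 (delete): buffer="eznzz" (len 5), cursors c1@0 c2@3 c3@3, authorship .1.23
After op 6 (insert('j')): buffer="jeznjjzz" (len 8), cursors c1@1 c2@6 c3@6, authorship 1.1.2323
After op 7 (insert('k')): buffer="jkeznjjkkzz" (len 11), cursors c1@2 c2@9 c3@9, authorship 11.1.232323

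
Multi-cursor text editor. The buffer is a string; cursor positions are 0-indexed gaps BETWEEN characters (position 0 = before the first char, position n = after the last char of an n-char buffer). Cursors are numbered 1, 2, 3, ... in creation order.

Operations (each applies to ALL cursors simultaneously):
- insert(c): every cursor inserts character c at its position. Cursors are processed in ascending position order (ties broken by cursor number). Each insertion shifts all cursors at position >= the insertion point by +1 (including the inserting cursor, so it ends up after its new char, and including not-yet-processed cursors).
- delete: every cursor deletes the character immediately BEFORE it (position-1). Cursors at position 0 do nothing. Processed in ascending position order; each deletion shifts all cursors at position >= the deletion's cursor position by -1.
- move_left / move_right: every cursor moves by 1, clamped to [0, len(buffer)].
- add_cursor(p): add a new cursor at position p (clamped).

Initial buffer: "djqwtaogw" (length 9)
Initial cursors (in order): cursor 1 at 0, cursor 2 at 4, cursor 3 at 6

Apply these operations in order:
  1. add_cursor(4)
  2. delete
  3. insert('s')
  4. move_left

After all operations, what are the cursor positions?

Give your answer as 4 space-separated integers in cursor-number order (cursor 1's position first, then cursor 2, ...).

After op 1 (add_cursor(4)): buffer="djqwtaogw" (len 9), cursors c1@0 c2@4 c4@4 c3@6, authorship .........
After op 2 (delete): buffer="djtogw" (len 6), cursors c1@0 c2@2 c4@2 c3@3, authorship ......
After op 3 (insert('s')): buffer="sdjsstsogw" (len 10), cursors c1@1 c2@5 c4@5 c3@7, authorship 1..24.3...
After op 4 (move_left): buffer="sdjsstsogw" (len 10), cursors c1@0 c2@4 c4@4 c3@6, authorship 1..24.3...

Answer: 0 4 6 4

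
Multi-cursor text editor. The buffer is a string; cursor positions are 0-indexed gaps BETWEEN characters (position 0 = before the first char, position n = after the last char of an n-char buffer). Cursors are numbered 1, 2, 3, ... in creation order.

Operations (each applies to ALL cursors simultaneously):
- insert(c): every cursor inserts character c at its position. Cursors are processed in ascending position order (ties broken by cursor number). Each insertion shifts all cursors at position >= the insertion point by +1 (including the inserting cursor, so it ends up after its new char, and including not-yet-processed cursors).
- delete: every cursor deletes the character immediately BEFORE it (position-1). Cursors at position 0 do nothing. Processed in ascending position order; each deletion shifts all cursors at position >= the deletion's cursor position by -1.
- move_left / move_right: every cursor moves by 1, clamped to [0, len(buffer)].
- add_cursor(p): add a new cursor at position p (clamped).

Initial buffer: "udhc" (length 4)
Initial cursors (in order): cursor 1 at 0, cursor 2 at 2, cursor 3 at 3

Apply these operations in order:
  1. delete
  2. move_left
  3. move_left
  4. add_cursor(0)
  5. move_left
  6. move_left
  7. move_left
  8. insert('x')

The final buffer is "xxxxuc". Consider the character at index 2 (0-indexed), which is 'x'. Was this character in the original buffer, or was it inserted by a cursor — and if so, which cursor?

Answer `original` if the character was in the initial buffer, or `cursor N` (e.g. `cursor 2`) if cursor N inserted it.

Answer: cursor 3

Derivation:
After op 1 (delete): buffer="uc" (len 2), cursors c1@0 c2@1 c3@1, authorship ..
After op 2 (move_left): buffer="uc" (len 2), cursors c1@0 c2@0 c3@0, authorship ..
After op 3 (move_left): buffer="uc" (len 2), cursors c1@0 c2@0 c3@0, authorship ..
After op 4 (add_cursor(0)): buffer="uc" (len 2), cursors c1@0 c2@0 c3@0 c4@0, authorship ..
After op 5 (move_left): buffer="uc" (len 2), cursors c1@0 c2@0 c3@0 c4@0, authorship ..
After op 6 (move_left): buffer="uc" (len 2), cursors c1@0 c2@0 c3@0 c4@0, authorship ..
After op 7 (move_left): buffer="uc" (len 2), cursors c1@0 c2@0 c3@0 c4@0, authorship ..
After op 8 (insert('x')): buffer="xxxxuc" (len 6), cursors c1@4 c2@4 c3@4 c4@4, authorship 1234..
Authorship (.=original, N=cursor N): 1 2 3 4 . .
Index 2: author = 3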